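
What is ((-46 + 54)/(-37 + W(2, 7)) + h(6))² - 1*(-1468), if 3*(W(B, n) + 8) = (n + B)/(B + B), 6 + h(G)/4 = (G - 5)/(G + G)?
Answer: 7089757/3481 ≈ 2036.7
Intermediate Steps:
h(G) = -24 + 2*(-5 + G)/G (h(G) = -24 + 4*((G - 5)/(G + G)) = -24 + 4*((-5 + G)/((2*G))) = -24 + 4*((-5 + G)*(1/(2*G))) = -24 + 4*((-5 + G)/(2*G)) = -24 + 2*(-5 + G)/G)
W(B, n) = -8 + (B + n)/(6*B) (W(B, n) = -8 + ((n + B)/(B + B))/3 = -8 + ((B + n)/((2*B)))/3 = -8 + ((B + n)*(1/(2*B)))/3 = -8 + ((B + n)/(2*B))/3 = -8 + (B + n)/(6*B))
((-46 + 54)/(-37 + W(2, 7)) + h(6))² - 1*(-1468) = ((-46 + 54)/(-37 + (⅙)*(7 - 47*2)/2) + (-22 - 10/6))² - 1*(-1468) = (8/(-37 + (⅙)*(½)*(7 - 94)) + (-22 - 10*⅙))² + 1468 = (8/(-37 + (⅙)*(½)*(-87)) + (-22 - 5/3))² + 1468 = (8/(-37 - 29/4) - 71/3)² + 1468 = (8/(-177/4) - 71/3)² + 1468 = (8*(-4/177) - 71/3)² + 1468 = (-32/177 - 71/3)² + 1468 = (-1407/59)² + 1468 = 1979649/3481 + 1468 = 7089757/3481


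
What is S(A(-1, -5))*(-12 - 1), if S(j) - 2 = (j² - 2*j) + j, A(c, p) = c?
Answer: -52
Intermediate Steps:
S(j) = 2 + j² - j (S(j) = 2 + ((j² - 2*j) + j) = 2 + (j² - j) = 2 + j² - j)
S(A(-1, -5))*(-12 - 1) = (2 + (-1)² - 1*(-1))*(-12 - 1) = (2 + 1 + 1)*(-13) = 4*(-13) = -52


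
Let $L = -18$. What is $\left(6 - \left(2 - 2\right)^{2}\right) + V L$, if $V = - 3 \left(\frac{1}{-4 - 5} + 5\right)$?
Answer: $270$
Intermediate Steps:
$V = - \frac{44}{3}$ ($V = - 3 \left(\frac{1}{-4 - 5} + 5\right) = - 3 \left(\frac{1}{-9} + 5\right) = - 3 \left(- \frac{1}{9} + 5\right) = \left(-3\right) \frac{44}{9} = - \frac{44}{3} \approx -14.667$)
$\left(6 - \left(2 - 2\right)^{2}\right) + V L = \left(6 - \left(2 - 2\right)^{2}\right) - -264 = \left(6 - 0^{2}\right) + 264 = \left(6 - 0\right) + 264 = \left(6 + 0\right) + 264 = 6 + 264 = 270$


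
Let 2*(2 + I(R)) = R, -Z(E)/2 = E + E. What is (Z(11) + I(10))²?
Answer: 1681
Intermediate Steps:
Z(E) = -4*E (Z(E) = -2*(E + E) = -4*E)
I(R) = -2 + R/2
(Z(11) + I(10))² = (-4*11 + (-2 + (½)*10))² = (-44 + (-2 + 5))² = (-44 + 3)² = (-41)² = 1681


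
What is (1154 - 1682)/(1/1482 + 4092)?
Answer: -782496/6064345 ≈ -0.12903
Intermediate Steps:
(1154 - 1682)/(1/1482 + 4092) = -528/(1/1482 + 4092) = -528/6064345/1482 = -528*1482/6064345 = -782496/6064345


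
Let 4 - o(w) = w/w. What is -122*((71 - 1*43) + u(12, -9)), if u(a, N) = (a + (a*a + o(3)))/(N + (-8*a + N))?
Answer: -61671/19 ≈ -3245.8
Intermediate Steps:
o(w) = 3 (o(w) = 4 - w/w = 4 - 1*1 = 4 - 1 = 3)
u(a, N) = (3 + a + a²)/(-8*a + 2*N) (u(a, N) = (a + (a*a + 3))/(N + (-8*a + N)) = (a + (a² + 3))/(N + (N - 8*a)) = (a + (3 + a²))/(-8*a + 2*N) = (3 + a + a²)/(-8*a + 2*N))
-122*((71 - 1*43) + u(12, -9)) = -122*((71 - 1*43) + (3 + 12 + 12²)/(2*(-9 - 4*12))) = -122*((71 - 43) + (3 + 12 + 144)/(2*(-9 - 48))) = -122*(28 + (½)*159/(-57)) = -122*(28 + (½)*(-1/57)*159) = -122*(28 - 53/38) = -122*1011/38 = -61671/19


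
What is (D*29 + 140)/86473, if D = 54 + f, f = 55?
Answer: 3301/86473 ≈ 0.038174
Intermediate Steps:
D = 109 (D = 54 + 55 = 109)
(D*29 + 140)/86473 = (109*29 + 140)/86473 = (3161 + 140)*(1/86473) = 3301*(1/86473) = 3301/86473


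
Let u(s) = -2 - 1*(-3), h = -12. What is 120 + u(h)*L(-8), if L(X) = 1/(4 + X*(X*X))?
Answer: 60959/508 ≈ 120.00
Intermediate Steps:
L(X) = 1/(4 + X³) (L(X) = 1/(4 + X*X²) = 1/(4 + X³))
u(s) = 1 (u(s) = -2 + 3 = 1)
120 + u(h)*L(-8) = 120 + 1/(4 + (-8)³) = 120 + 1/(4 - 512) = 120 + 1/(-508) = 120 + 1*(-1/508) = 120 - 1/508 = 60959/508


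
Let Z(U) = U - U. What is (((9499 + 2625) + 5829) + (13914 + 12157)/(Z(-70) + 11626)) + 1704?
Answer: 228558353/11626 ≈ 19659.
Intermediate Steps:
Z(U) = 0
(((9499 + 2625) + 5829) + (13914 + 12157)/(Z(-70) + 11626)) + 1704 = (((9499 + 2625) + 5829) + (13914 + 12157)/(0 + 11626)) + 1704 = ((12124 + 5829) + 26071/11626) + 1704 = (17953 + 26071*(1/11626)) + 1704 = (17953 + 26071/11626) + 1704 = 208747649/11626 + 1704 = 228558353/11626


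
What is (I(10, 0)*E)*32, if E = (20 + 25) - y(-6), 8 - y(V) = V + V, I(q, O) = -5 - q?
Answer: -12000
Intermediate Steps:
y(V) = 8 - 2*V (y(V) = 8 - (V + V) = 8 - 2*V)
E = 25 (E = (20 + 25) - (8 - 2*(-6)) = 45 - (8 + 12) = 45 - 1*20 = 45 - 20 = 25)
(I(10, 0)*E)*32 = ((-5 - 1*10)*25)*32 = ((-5 - 10)*25)*32 = -15*25*32 = -375*32 = -12000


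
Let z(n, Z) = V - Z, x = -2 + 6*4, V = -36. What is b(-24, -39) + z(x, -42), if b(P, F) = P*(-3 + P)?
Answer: 654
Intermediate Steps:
x = 22 (x = -2 + 24 = 22)
z(n, Z) = -36 - Z
b(-24, -39) + z(x, -42) = -24*(-3 - 24) + (-36 - 1*(-42)) = -24*(-27) + (-36 + 42) = 648 + 6 = 654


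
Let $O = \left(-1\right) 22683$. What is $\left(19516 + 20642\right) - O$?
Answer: $62841$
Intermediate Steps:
$O = -22683$
$\left(19516 + 20642\right) - O = \left(19516 + 20642\right) - -22683 = 40158 + 22683 = 62841$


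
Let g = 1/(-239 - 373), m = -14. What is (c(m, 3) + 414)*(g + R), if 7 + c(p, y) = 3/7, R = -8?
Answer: -3491561/1071 ≈ -3260.1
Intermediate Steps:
g = -1/612 (g = 1/(-612) = -1/612 ≈ -0.0016340)
c(p, y) = -46/7 (c(p, y) = -7 + 3/7 = -46/7)
(c(m, 3) + 414)*(g + R) = (-46/7 + 414)*(-1/612 - 8) = (2852/7)*(-4897/612) = -3491561/1071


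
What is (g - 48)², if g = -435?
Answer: 233289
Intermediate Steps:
(g - 48)² = (-435 - 48)² = (-483)² = 233289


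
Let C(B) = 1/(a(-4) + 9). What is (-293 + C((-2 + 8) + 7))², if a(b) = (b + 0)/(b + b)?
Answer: 30969225/361 ≈ 85787.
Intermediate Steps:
a(b) = ½ (a(b) = b/((2*b)) = b*(1/(2*b)) = ½)
C(B) = 2/19 (C(B) = 1/(½ + 9) = 1/(19/2) = 2/19)
(-293 + C((-2 + 8) + 7))² = (-293 + 2/19)² = (-5565/19)² = 30969225/361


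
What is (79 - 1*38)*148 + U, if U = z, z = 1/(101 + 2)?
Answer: 625005/103 ≈ 6068.0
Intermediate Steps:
z = 1/103 ≈ 0.0097087
U = 1/103 ≈ 0.0097087
(79 - 1*38)*148 + U = (79 - 1*38)*148 + 1/103 = (79 - 38)*148 + 1/103 = 41*148 + 1/103 = 6068 + 1/103 = 625005/103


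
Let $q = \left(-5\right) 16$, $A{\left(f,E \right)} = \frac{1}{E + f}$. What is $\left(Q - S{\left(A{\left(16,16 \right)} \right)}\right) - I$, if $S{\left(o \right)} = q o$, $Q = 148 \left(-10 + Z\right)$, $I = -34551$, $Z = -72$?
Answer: $\frac{44835}{2} \approx 22418.0$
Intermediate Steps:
$Q = -12136$ ($Q = 148 \left(-10 - 72\right) = 148 \left(-82\right) = -12136$)
$q = -80$
$S{\left(o \right)} = - 80 o$
$\left(Q - S{\left(A{\left(16,16 \right)} \right)}\right) - I = \left(-12136 - - \frac{80}{16 + 16}\right) - -34551 = \left(-12136 - - \frac{80}{32}\right) + 34551 = \left(-12136 - \left(-80\right) \frac{1}{32}\right) + 34551 = \left(-12136 - - \frac{5}{2}\right) + 34551 = \left(-12136 + \frac{5}{2}\right) + 34551 = - \frac{24267}{2} + 34551 = \frac{44835}{2}$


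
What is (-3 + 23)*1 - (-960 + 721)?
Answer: 259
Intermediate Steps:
(-3 + 23)*1 - (-960 + 721) = 20*1 - 1*(-239) = 20 + 239 = 259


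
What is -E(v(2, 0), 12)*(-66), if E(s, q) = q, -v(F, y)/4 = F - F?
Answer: 792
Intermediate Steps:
v(F, y) = 0 (v(F, y) = -4*(F - F) = -4*0 = 0)
-E(v(2, 0), 12)*(-66) = -12*(-66) = -1*(-792) = 792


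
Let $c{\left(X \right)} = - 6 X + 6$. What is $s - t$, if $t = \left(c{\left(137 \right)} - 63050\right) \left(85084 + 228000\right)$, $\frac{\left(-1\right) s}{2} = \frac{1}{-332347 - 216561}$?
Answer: $\frac{5487823753781777}{274454} \approx 1.9995 \cdot 10^{10}$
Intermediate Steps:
$s = \frac{1}{274454}$ ($s = - \frac{2}{-332347 - 216561} = - \frac{2}{-548908} = \left(-2\right) \left(- \frac{1}{548908}\right) = \frac{1}{274454} \approx 3.6436 \cdot 10^{-6}$)
$c{\left(X \right)} = 6 - 6 X$
$t = -19995422744$ ($t = \left(\left(6 - 822\right) - 63050\right) \left(85084 + 228000\right) = \left(\left(6 - 822\right) - 63050\right) 313084 = \left(-816 - 63050\right) 313084 = \left(-63866\right) 313084 = -19995422744$)
$s - t = \frac{1}{274454} - -19995422744 = \frac{1}{274454} + 19995422744 = \frac{5487823753781777}{274454}$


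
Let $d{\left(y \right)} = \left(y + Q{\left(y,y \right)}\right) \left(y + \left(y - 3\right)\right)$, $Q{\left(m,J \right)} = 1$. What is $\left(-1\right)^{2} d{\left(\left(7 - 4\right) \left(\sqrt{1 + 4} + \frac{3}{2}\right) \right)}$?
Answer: $123 + 51 \sqrt{5} \approx 237.04$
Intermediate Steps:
$d{\left(y \right)} = \left(1 + y\right) \left(-3 + 2 y\right)$ ($d{\left(y \right)} = \left(y + 1\right) \left(y + \left(y - 3\right)\right) = \left(1 + y\right) \left(y + \left(y - 3\right)\right) = \left(1 + y\right) \left(y + \left(-3 + y\right)\right) = \left(1 + y\right) \left(-3 + 2 y\right)$)
$\left(-1\right)^{2} d{\left(\left(7 - 4\right) \left(\sqrt{1 + 4} + \frac{3}{2}\right) \right)} = \left(-1\right)^{2} \left(-3 - \left(7 - 4\right) \left(\sqrt{1 + 4} + \frac{3}{2}\right) + 2 \left(\left(7 - 4\right) \left(\sqrt{1 + 4} + \frac{3}{2}\right)\right)^{2}\right) = 1 \left(-3 - 3 \left(\sqrt{5} + 3 \cdot \frac{1}{2}\right) + 2 \left(3 \left(\sqrt{5} + 3 \cdot \frac{1}{2}\right)\right)^{2}\right) = 1 \left(-3 - 3 \left(\sqrt{5} + \frac{3}{2}\right) + 2 \left(3 \left(\sqrt{5} + \frac{3}{2}\right)\right)^{2}\right) = 1 \left(-3 - 3 \left(\frac{3}{2} + \sqrt{5}\right) + 2 \left(3 \left(\frac{3}{2} + \sqrt{5}\right)\right)^{2}\right) = 1 \left(-3 - \left(\frac{9}{2} + 3 \sqrt{5}\right) + 2 \left(\frac{9}{2} + 3 \sqrt{5}\right)^{2}\right) = 1 \left(- \frac{15}{2} - 3 \sqrt{5} + 2 \left(\frac{9}{2} + 3 \sqrt{5}\right)^{2}\right) = - \frac{15}{2} - 3 \sqrt{5} + 2 \left(\frac{9}{2} + 3 \sqrt{5}\right)^{2}$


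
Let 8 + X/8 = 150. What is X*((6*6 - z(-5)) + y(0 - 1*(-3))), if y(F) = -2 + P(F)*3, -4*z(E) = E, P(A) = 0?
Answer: 37204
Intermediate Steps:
X = 1136 (X = -64 + 8*150 = -64 + 1200 = 1136)
z(E) = -E/4
y(F) = -2 (y(F) = -2 + 0*3 = -2 + 0 = -2)
X*((6*6 - z(-5)) + y(0 - 1*(-3))) = 1136*((6*6 - (-1)*(-5)/4) - 2) = 1136*((36 - 1*5/4) - 2) = 1136*((36 - 5/4) - 2) = 1136*(139/4 - 2) = 1136*(131/4) = 37204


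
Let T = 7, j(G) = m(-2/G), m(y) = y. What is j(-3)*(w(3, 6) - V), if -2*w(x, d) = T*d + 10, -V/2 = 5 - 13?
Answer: -28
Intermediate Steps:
V = 16 (V = -2*(5 - 13) = -2*(-8) = 16)
j(G) = -2/G
w(x, d) = -5 - 7*d/2 (w(x, d) = -(7*d + 10)/2 = -(10 + 7*d)/2 = -5 - 7*d/2)
j(-3)*(w(3, 6) - V) = (-2/(-3))*((-5 - 7/2*6) - 1*16) = (-2*(-⅓))*((-5 - 21) - 16) = 2*(-26 - 16)/3 = (⅔)*(-42) = -28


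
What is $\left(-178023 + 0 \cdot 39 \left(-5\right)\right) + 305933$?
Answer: $127910$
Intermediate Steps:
$\left(-178023 + 0 \cdot 39 \left(-5\right)\right) + 305933 = \left(-178023 + 0 \left(-5\right)\right) + 305933 = \left(-178023 + 0\right) + 305933 = -178023 + 305933 = 127910$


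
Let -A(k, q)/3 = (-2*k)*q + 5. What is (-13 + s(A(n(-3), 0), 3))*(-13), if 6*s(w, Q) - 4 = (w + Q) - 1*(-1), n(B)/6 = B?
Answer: 1105/6 ≈ 184.17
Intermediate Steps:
n(B) = 6*B
A(k, q) = -15 + 6*k*q (A(k, q) = -3*((-2*k)*q + 5) = -3*(-2*k*q + 5) = -3*(5 - 2*k*q) = -15 + 6*k*q)
s(w, Q) = ⅚ + Q/6 + w/6 (s(w, Q) = ⅔ + ((w + Q) - 1*(-1))/6 = ⅔ + ((Q + w) + 1)/6 = ⅔ + (1 + Q + w)/6 = ⅔ + (⅙ + Q/6 + w/6) = ⅚ + Q/6 + w/6)
(-13 + s(A(n(-3), 0), 3))*(-13) = (-13 + (⅚ + (⅙)*3 + (-15 + 6*(6*(-3))*0)/6))*(-13) = (-13 + (⅚ + ½ + (-15 + 6*(-18)*0)/6))*(-13) = (-13 + (⅚ + ½ + (-15 + 0)/6))*(-13) = (-13 + (⅚ + ½ + (⅙)*(-15)))*(-13) = (-13 + (⅚ + ½ - 5/2))*(-13) = (-13 - 7/6)*(-13) = -85/6*(-13) = 1105/6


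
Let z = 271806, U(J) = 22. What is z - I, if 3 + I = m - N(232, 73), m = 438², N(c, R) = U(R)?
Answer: 79987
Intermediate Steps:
N(c, R) = 22
m = 191844
I = 191819 (I = -3 + (191844 - 1*22) = -3 + (191844 - 22) = -3 + 191822 = 191819)
z - I = 271806 - 1*191819 = 271806 - 191819 = 79987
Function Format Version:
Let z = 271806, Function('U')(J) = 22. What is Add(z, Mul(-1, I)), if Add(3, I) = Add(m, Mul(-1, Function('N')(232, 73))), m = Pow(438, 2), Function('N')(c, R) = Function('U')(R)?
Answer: 79987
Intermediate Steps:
Function('N')(c, R) = 22
m = 191844
I = 191819 (I = Add(-3, Add(191844, Mul(-1, 22))) = Add(-3, Add(191844, -22)) = Add(-3, 191822) = 191819)
Add(z, Mul(-1, I)) = Add(271806, Mul(-1, 191819)) = Add(271806, -191819) = 79987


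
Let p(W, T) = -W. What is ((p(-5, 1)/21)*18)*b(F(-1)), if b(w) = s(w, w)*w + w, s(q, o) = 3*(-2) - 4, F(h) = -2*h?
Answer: -540/7 ≈ -77.143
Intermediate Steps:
s(q, o) = -10 (s(q, o) = -6 - 4 = -10)
b(w) = -9*w (b(w) = -10*w + w = -9*w)
((p(-5, 1)/21)*18)*b(F(-1)) = ((-1*(-5)/21)*18)*(-(-18)*(-1)) = ((5*(1/21))*18)*(-9*2) = ((5/21)*18)*(-18) = (30/7)*(-18) = -540/7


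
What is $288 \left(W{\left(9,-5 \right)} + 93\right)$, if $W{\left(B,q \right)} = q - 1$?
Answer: $25056$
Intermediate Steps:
$W{\left(B,q \right)} = -1 + q$ ($W{\left(B,q \right)} = q - 1 = -1 + q$)
$288 \left(W{\left(9,-5 \right)} + 93\right) = 288 \left(\left(-1 - 5\right) + 93\right) = 288 \left(-6 + 93\right) = 288 \cdot 87 = 25056$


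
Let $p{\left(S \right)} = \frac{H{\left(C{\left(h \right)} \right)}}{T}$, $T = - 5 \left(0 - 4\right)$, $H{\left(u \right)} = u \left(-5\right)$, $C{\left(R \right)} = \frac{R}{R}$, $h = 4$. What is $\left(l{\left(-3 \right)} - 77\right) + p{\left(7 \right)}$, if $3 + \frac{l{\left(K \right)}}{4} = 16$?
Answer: $- \frac{101}{4} \approx -25.25$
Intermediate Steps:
$l{\left(K \right)} = 52$ ($l{\left(K \right)} = -12 + 4 \cdot 16 = -12 + 64 = 52$)
$C{\left(R \right)} = 1$
$H{\left(u \right)} = - 5 u$
$T = 20$ ($T = \left(-5\right) \left(-4\right) = 20$)
$p{\left(S \right)} = - \frac{1}{4}$ ($p{\left(S \right)} = \frac{\left(-5\right) 1}{20} = \left(-5\right) \frac{1}{20} = - \frac{1}{4}$)
$\left(l{\left(-3 \right)} - 77\right) + p{\left(7 \right)} = \left(52 - 77\right) - \frac{1}{4} = -25 - \frac{1}{4} = - \frac{101}{4}$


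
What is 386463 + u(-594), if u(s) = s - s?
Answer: 386463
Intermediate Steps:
u(s) = 0
386463 + u(-594) = 386463 + 0 = 386463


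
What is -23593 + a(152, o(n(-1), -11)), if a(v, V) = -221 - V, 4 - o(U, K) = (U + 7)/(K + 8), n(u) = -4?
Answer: -23819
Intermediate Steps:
o(U, K) = 4 - (7 + U)/(8 + K) (o(U, K) = 4 - (U + 7)/(K + 8) = 4 - (7 + U)/(8 + K))
-23593 + a(152, o(n(-1), -11)) = -23593 + (-221 - (25 - 1*(-4) + 4*(-11))/(8 - 11)) = -23593 + (-221 - (25 + 4 - 44)/(-3)) = -23593 + (-221 - (-1)*(-15)/3) = -23593 + (-221 - 1*5) = -23593 + (-221 - 5) = -23593 - 226 = -23819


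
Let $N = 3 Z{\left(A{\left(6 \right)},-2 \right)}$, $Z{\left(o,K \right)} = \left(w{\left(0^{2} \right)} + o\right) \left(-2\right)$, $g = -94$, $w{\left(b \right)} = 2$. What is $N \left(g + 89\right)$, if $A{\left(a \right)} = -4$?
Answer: $-60$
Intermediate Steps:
$Z{\left(o,K \right)} = -4 - 2 o$ ($Z{\left(o,K \right)} = \left(2 + o\right) \left(-2\right) = -4 - 2 o$)
$N = 12$ ($N = 3 \left(-4 - -8\right) = 3 \left(-4 + 8\right) = 3 \cdot 4 = 12$)
$N \left(g + 89\right) = 12 \left(-94 + 89\right) = 12 \left(-5\right) = -60$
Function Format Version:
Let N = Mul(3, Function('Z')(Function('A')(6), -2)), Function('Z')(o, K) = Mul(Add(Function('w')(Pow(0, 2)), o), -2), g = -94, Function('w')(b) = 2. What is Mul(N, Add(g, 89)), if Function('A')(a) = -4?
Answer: -60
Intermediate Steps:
Function('Z')(o, K) = Add(-4, Mul(-2, o)) (Function('Z')(o, K) = Mul(Add(2, o), -2) = Add(-4, Mul(-2, o)))
N = 12 (N = Mul(3, Add(-4, Mul(-2, -4))) = Mul(3, Add(-4, 8)) = Mul(3, 4) = 12)
Mul(N, Add(g, 89)) = Mul(12, Add(-94, 89)) = Mul(12, -5) = -60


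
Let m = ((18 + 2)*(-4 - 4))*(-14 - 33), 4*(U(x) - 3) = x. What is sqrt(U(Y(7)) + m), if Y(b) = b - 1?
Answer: sqrt(30098)/2 ≈ 86.744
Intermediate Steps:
Y(b) = -1 + b
U(x) = 3 + x/4
m = 7520 (m = (20*(-8))*(-47) = -160*(-47) = 7520)
sqrt(U(Y(7)) + m) = sqrt((3 + (-1 + 7)/4) + 7520) = sqrt((3 + (1/4)*6) + 7520) = sqrt((3 + 3/2) + 7520) = sqrt(9/2 + 7520) = sqrt(15049/2) = sqrt(30098)/2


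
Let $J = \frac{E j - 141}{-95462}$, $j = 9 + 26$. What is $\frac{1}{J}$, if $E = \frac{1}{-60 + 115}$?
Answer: $\frac{525041}{772} \approx 680.1$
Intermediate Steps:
$j = 35$
$E = \frac{1}{55} \approx 0.018182$
$J = \frac{772}{525041}$ ($J = \frac{\frac{1}{55} \cdot 35 - 141}{-95462} = \left(\frac{7}{11} - 141\right) \left(- \frac{1}{95462}\right) = \left(- \frac{1544}{11}\right) \left(- \frac{1}{95462}\right) = \frac{772}{525041} \approx 0.0014704$)
$\frac{1}{J} = \frac{1}{\frac{772}{525041}} = \frac{525041}{772}$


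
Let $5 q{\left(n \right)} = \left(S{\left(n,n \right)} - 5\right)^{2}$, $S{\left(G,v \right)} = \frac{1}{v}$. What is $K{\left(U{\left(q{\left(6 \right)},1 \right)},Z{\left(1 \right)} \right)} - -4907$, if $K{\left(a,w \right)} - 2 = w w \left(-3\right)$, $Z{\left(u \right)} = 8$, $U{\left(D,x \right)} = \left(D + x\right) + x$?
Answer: $4717$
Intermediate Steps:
$q{\left(n \right)} = \frac{\left(-5 + \frac{1}{n}\right)^{2}}{5}$ ($q{\left(n \right)} = \frac{\left(\frac{1}{n} - 5\right)^{2}}{5} = \frac{\left(-5 + \frac{1}{n}\right)^{2}}{5}$)
$U{\left(D,x \right)} = D + 2 x$
$K{\left(a,w \right)} = 2 - 3 w^{2}$ ($K{\left(a,w \right)} = 2 + w w \left(-3\right) = 2 + w^{2} \left(-3\right) = 2 - 3 w^{2}$)
$K{\left(U{\left(q{\left(6 \right)},1 \right)},Z{\left(1 \right)} \right)} - -4907 = \left(2 - 3 \cdot 8^{2}\right) - -4907 = \left(2 - 192\right) + 4907 = -190 + 4907 = 4717$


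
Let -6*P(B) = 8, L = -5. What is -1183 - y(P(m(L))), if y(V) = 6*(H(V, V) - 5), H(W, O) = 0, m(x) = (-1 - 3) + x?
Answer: -1153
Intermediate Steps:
m(x) = -4 + x
P(B) = -4/3 (P(B) = -1/6*8 = -4/3)
y(V) = -30 (y(V) = 6*(0 - 5) = 6*(-5) = -30)
-1183 - y(P(m(L))) = -1183 - 1*(-30) = -1183 + 30 = -1153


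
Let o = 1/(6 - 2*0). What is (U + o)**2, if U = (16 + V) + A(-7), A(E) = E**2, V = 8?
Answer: 192721/36 ≈ 5353.4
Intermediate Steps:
o = 1/6 (o = 1/(6 + 0) = 1/6 ≈ 0.16667)
U = 73 (U = (16 + 8) + (-7)**2 = 24 + 49 = 73)
(U + o)**2 = (73 + 1/6)**2 = (439/6)**2 = 192721/36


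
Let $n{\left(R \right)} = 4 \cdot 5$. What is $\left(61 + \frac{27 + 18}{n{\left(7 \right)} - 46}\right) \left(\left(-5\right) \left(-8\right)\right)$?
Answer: $\frac{30820}{13} \approx 2370.8$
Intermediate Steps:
$n{\left(R \right)} = 20$
$\left(61 + \frac{27 + 18}{n{\left(7 \right)} - 46}\right) \left(\left(-5\right) \left(-8\right)\right) = \left(61 + \frac{27 + 18}{20 - 46}\right) \left(\left(-5\right) \left(-8\right)\right) = \left(61 + \frac{45}{-26}\right) 40 = \left(61 + 45 \left(- \frac{1}{26}\right)\right) 40 = \left(61 - \frac{45}{26}\right) 40 = \frac{1541}{26} \cdot 40 = \frac{30820}{13}$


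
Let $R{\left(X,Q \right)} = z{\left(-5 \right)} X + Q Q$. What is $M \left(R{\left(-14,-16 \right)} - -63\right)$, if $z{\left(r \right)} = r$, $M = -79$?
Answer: $-30731$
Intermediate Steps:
$R{\left(X,Q \right)} = Q^{2} - 5 X$ ($R{\left(X,Q \right)} = - 5 X + Q Q = - 5 X + Q^{2} = Q^{2} - 5 X$)
$M \left(R{\left(-14,-16 \right)} - -63\right) = - 79 \left(\left(\left(-16\right)^{2} - -70\right) - -63\right) = - 79 \left(\left(256 + 70\right) + 63\right) = - 79 \left(326 + 63\right) = \left(-79\right) 389 = -30731$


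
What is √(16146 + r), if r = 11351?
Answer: √27497 ≈ 165.82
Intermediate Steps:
√(16146 + r) = √(16146 + 11351) = √27497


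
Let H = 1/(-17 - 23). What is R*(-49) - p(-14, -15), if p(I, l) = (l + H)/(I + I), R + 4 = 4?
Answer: -601/1120 ≈ -0.53661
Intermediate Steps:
R = 0 (R = -4 + 4 = 0)
H = -1/40 (H = 1/(-40) = -1/40 ≈ -0.025000)
p(I, l) = (-1/40 + l)/(2*I) (p(I, l) = (l - 1/40)/(I + I) = (-1/40 + l)/((2*I)) = (-1/40 + l)*(1/(2*I)) = (-1/40 + l)/(2*I))
R*(-49) - p(-14, -15) = 0*(-49) - (-1 + 40*(-15))/(80*(-14)) = 0 - (-1)*(-1 - 600)/(80*14) = 0 - (-1)*(-601)/(80*14) = 0 - 1*601/1120 = 0 - 601/1120 = -601/1120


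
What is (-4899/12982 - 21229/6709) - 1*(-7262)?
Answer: 632184418087/87096238 ≈ 7258.5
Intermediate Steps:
(-4899/12982 - 21229/6709) - 1*(-7262) = (-4899*1/12982 - 21229*1/6709) + 7262 = (-4899/12982 - 21229/6709) + 7262 = -308462269/87096238 + 7262 = 632184418087/87096238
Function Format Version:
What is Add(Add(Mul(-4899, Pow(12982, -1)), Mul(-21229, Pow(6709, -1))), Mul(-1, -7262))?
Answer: Rational(632184418087, 87096238) ≈ 7258.5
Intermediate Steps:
Add(Add(Mul(-4899, Pow(12982, -1)), Mul(-21229, Pow(6709, -1))), Mul(-1, -7262)) = Add(Add(Mul(-4899, Rational(1, 12982)), Mul(-21229, Rational(1, 6709))), 7262) = Add(Add(Rational(-4899, 12982), Rational(-21229, 6709)), 7262) = Add(Rational(-308462269, 87096238), 7262) = Rational(632184418087, 87096238)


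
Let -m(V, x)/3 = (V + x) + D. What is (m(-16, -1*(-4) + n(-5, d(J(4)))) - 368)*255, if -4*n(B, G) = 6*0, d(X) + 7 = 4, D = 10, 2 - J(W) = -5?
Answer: -92310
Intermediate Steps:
J(W) = 7 (J(W) = 2 - 1*(-5) = 2 + 5 = 7)
d(X) = -3 (d(X) = -7 + 4 = -3)
n(B, G) = 0 (n(B, G) = -3*0/2 = -¼*0 = 0)
m(V, x) = -30 - 3*V - 3*x (m(V, x) = -3*((V + x) + 10) = -3*(10 + V + x) = -30 - 3*V - 3*x)
(m(-16, -1*(-4) + n(-5, d(J(4)))) - 368)*255 = ((-30 - 3*(-16) - 3*(-1*(-4) + 0)) - 368)*255 = ((-30 + 48 - 3*(4 + 0)) - 368)*255 = ((-30 + 48 - 3*4) - 368)*255 = ((-30 + 48 - 12) - 368)*255 = (6 - 368)*255 = -362*255 = -92310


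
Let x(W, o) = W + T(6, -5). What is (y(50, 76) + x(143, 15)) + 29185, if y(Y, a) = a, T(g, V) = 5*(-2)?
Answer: 29394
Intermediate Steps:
T(g, V) = -10
x(W, o) = -10 + W (x(W, o) = W - 10 = -10 + W)
(y(50, 76) + x(143, 15)) + 29185 = (76 + (-10 + 143)) + 29185 = (76 + 133) + 29185 = 209 + 29185 = 29394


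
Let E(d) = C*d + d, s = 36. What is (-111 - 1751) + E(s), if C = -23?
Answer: -2654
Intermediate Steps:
E(d) = -22*d (E(d) = -23*d + d = -22*d)
(-111 - 1751) + E(s) = (-111 - 1751) - 22*36 = -1862 - 792 = -2654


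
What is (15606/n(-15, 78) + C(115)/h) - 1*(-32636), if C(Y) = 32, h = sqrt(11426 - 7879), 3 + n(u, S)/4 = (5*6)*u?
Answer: 9853471/302 + 32*sqrt(3547)/3547 ≈ 32628.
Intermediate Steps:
n(u, S) = -12 + 120*u (n(u, S) = -12 + 4*((5*6)*u) = -12 + 4*(30*u) = -12 + 120*u)
h = sqrt(3547) ≈ 59.557
(15606/n(-15, 78) + C(115)/h) - 1*(-32636) = (15606/(-12 + 120*(-15)) + 32/(sqrt(3547))) - 1*(-32636) = (15606/(-12 - 1800) + 32*(sqrt(3547)/3547)) + 32636 = (15606/(-1812) + 32*sqrt(3547)/3547) + 32636 = (15606*(-1/1812) + 32*sqrt(3547)/3547) + 32636 = (-2601/302 + 32*sqrt(3547)/3547) + 32636 = 9853471/302 + 32*sqrt(3547)/3547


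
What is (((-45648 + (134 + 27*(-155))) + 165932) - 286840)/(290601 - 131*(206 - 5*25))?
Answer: -56869/93330 ≈ -0.60933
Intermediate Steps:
(((-45648 + (134 + 27*(-155))) + 165932) - 286840)/(290601 - 131*(206 - 5*25)) = (((-45648 + (134 - 4185)) + 165932) - 286840)/(290601 - 131*(206 - 125)) = (((-45648 - 4051) + 165932) - 286840)/(290601 - 131*81) = ((-49699 + 165932) - 286840)/(290601 - 10611) = (116233 - 286840)/279990 = -170607*1/279990 = -56869/93330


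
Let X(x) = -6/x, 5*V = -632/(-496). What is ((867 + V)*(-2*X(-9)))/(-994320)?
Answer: 268849/231179400 ≈ 0.0011629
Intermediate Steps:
V = 79/310 (V = (-632/(-496))/5 = (-632*(-1/496))/5 = (⅕)*(79/62) = 79/310 ≈ 0.25484)
((867 + V)*(-2*X(-9)))/(-994320) = ((867 + 79/310)*(-(-12)/(-9)))/(-994320) = (268849*(-(-12)*(-1)/9)/310)*(-1/994320) = (268849*(-2*⅔)/310)*(-1/994320) = ((268849/310)*(-4/3))*(-1/994320) = -537698/465*(-1/994320) = 268849/231179400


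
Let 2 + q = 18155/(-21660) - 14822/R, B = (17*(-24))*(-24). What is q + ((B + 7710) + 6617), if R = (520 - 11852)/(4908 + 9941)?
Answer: 534326450303/12272556 ≈ 43538.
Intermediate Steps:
R = -11332/14849 ≈ -0.76315
B = 9792 (B = -408*(-24) = 9792)
q = 238324672139/12272556 (q = -2 + (18155/(-21660) - 14822/(-11332/14849)) = -2 + (18155*(-1/21660) - 14822*(-14849/11332)) = -2 + (-3631/4332 + 110045939/5666) = -2 + 238349217251/12272556 = 238324672139/12272556 ≈ 19419.)
q + ((B + 7710) + 6617) = 238324672139/12272556 + ((9792 + 7710) + 6617) = 238324672139/12272556 + (17502 + 6617) = 238324672139/12272556 + 24119 = 534326450303/12272556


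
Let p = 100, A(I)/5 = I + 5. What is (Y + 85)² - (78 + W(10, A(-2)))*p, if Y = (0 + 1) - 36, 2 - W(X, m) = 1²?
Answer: -5400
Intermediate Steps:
A(I) = 25 + 5*I (A(I) = 5*(I + 5) = 5*(5 + I) = 25 + 5*I)
W(X, m) = 1 (W(X, m) = 2 - 1*1² = 2 - 1*1 = 2 - 1 = 1)
Y = -35 (Y = 1 - 36 = -35)
(Y + 85)² - (78 + W(10, A(-2)))*p = (-35 + 85)² - (78 + 1)*100 = 50² - 79*100 = 2500 - 1*7900 = 2500 - 7900 = -5400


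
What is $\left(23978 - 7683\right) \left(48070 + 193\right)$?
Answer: $786445585$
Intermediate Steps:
$\left(23978 - 7683\right) \left(48070 + 193\right) = 16295 \cdot 48263 = 786445585$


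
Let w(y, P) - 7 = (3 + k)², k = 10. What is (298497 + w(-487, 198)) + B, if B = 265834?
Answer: 564507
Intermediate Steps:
w(y, P) = 176 (w(y, P) = 7 + (3 + 10)² = 7 + 13² = 7 + 169 = 176)
(298497 + w(-487, 198)) + B = (298497 + 176) + 265834 = 298673 + 265834 = 564507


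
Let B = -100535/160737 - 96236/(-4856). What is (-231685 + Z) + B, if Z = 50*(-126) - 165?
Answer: -46467587969707/195134718 ≈ -2.3813e+5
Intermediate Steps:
B = 3745121993/195134718 (B = -100535*1/160737 - 96236*(-1/4856) = -100535/160737 + 24059/1214 = 3745121993/195134718 ≈ 19.193)
Z = -6465 (Z = -6300 - 165 = -6465)
(-231685 + Z) + B = (-231685 - 6465) + 3745121993/195134718 = -238150 + 3745121993/195134718 = -46467587969707/195134718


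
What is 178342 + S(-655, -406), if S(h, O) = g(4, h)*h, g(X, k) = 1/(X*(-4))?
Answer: 2854127/16 ≈ 1.7838e+5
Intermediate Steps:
g(X, k) = -1/(4*X) (g(X, k) = 1/(-4*X) = -1/(4*X))
S(h, O) = -h/16 (S(h, O) = (-¼/4)*h = (-¼*¼)*h = -h/16)
178342 + S(-655, -406) = 178342 - 1/16*(-655) = 178342 + 655/16 = 2854127/16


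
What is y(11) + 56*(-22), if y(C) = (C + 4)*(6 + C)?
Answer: -977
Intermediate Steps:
y(C) = (4 + C)*(6 + C)
y(11) + 56*(-22) = (24 + 11**2 + 10*11) + 56*(-22) = (24 + 121 + 110) - 1232 = 255 - 1232 = -977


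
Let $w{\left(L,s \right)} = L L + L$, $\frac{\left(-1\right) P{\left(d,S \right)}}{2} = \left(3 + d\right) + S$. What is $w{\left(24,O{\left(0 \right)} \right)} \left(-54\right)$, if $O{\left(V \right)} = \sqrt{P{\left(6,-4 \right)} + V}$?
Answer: $-32400$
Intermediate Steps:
$P{\left(d,S \right)} = -6 - 2 S - 2 d$ ($P{\left(d,S \right)} = - 2 \left(\left(3 + d\right) + S\right) = - 2 \left(3 + S + d\right) = -6 - 2 S - 2 d$)
$O{\left(V \right)} = \sqrt{-10 + V}$ ($O{\left(V \right)} = \sqrt{\left(-6 - -8 - 12\right) + V} = \sqrt{\left(-6 + 8 - 12\right) + V} = \sqrt{-10 + V}$)
$w{\left(L,s \right)} = L + L^{2}$ ($w{\left(L,s \right)} = L^{2} + L = L + L^{2}$)
$w{\left(24,O{\left(0 \right)} \right)} \left(-54\right) = 24 \left(1 + 24\right) \left(-54\right) = 24 \cdot 25 \left(-54\right) = 600 \left(-54\right) = -32400$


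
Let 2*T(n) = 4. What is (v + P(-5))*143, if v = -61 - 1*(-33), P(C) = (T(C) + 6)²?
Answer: 5148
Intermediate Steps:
T(n) = 2 (T(n) = (½)*4 = 2)
P(C) = 64 (P(C) = (2 + 6)² = 8² = 64)
v = -28 (v = -61 + 33 = -28)
(v + P(-5))*143 = (-28 + 64)*143 = 36*143 = 5148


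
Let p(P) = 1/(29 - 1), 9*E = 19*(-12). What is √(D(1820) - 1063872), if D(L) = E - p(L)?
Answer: I*√1876714959/42 ≈ 1031.5*I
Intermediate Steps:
E = -76/3 (E = (19*(-12))/9 = (⅑)*(-228) = -76/3 ≈ -25.333)
p(P) = 1/28
D(L) = -2131/84 (D(L) = -76/3 - 1*1/28 = -76/3 - 1/28 = -2131/84)
√(D(1820) - 1063872) = √(-2131/84 - 1063872) = √(-89367379/84) = I*√1876714959/42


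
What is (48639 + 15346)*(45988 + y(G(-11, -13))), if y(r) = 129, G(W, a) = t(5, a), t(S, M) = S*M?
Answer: 2950796245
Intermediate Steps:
t(S, M) = M*S
G(W, a) = 5*a (G(W, a) = a*5 = 5*a)
(48639 + 15346)*(45988 + y(G(-11, -13))) = (48639 + 15346)*(45988 + 129) = 63985*46117 = 2950796245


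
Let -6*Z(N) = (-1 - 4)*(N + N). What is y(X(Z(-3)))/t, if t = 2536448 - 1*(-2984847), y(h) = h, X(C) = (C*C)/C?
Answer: -1/1104259 ≈ -9.0558e-7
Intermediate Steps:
Z(N) = 5*N/3 (Z(N) = -(-1 - 4)*(N + N)/6 = -(-5)*2*N/6 = -(-5)*N/3 = 5*N/3)
X(C) = C (X(C) = C²/C = C)
t = 5521295 (t = 2536448 + 2984847 = 5521295)
y(X(Z(-3)))/t = ((5/3)*(-3))/5521295 = -5*1/5521295 = -1/1104259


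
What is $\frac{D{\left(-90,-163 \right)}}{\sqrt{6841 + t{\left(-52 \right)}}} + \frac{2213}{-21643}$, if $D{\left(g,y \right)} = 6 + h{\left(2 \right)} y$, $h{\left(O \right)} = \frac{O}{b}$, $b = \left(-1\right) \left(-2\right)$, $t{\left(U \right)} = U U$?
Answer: $- \frac{2213}{21643} - \frac{157 \sqrt{9545}}{9545} \approx -1.7092$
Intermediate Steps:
$t{\left(U \right)} = U^{2}$
$b = 2$
$h{\left(O \right)} = \frac{O}{2}$
$D{\left(g,y \right)} = 6 + y$ ($D{\left(g,y \right)} = 6 + \frac{1}{2} \cdot 2 y = 6 + 1 y = 6 + y$)
$\frac{D{\left(-90,-163 \right)}}{\sqrt{6841 + t{\left(-52 \right)}}} + \frac{2213}{-21643} = \frac{6 - 163}{\sqrt{6841 + \left(-52\right)^{2}}} + \frac{2213}{-21643} = - \frac{157}{\sqrt{6841 + 2704}} + 2213 \left(- \frac{1}{21643}\right) = - \frac{157}{\sqrt{9545}} - \frac{2213}{21643} = - 157 \frac{\sqrt{9545}}{9545} - \frac{2213}{21643} = - \frac{157 \sqrt{9545}}{9545} - \frac{2213}{21643} = - \frac{2213}{21643} - \frac{157 \sqrt{9545}}{9545}$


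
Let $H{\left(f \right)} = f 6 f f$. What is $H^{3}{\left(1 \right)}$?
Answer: $216$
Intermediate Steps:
$H{\left(f \right)} = 6 f^{3}$ ($H{\left(f \right)} = 6 f^{2} f = 6 f^{3}$)
$H^{3}{\left(1 \right)} = \left(6 \cdot 1^{3}\right)^{3} = \left(6 \cdot 1\right)^{3} = 6^{3} = 216$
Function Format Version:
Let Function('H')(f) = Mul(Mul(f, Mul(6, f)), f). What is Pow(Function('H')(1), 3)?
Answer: 216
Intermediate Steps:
Function('H')(f) = Mul(6, Pow(f, 3)) (Function('H')(f) = Mul(Mul(6, Pow(f, 2)), f) = Mul(6, Pow(f, 3)))
Pow(Function('H')(1), 3) = Pow(Mul(6, Pow(1, 3)), 3) = Pow(Mul(6, 1), 3) = Pow(6, 3) = 216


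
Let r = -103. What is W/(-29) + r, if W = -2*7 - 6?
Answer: -2967/29 ≈ -102.31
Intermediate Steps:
W = -20 (W = -14 - 6 = -20)
W/(-29) + r = -20/(-29) - 103 = -20*(-1/29) - 103 = 20/29 - 103 = -2967/29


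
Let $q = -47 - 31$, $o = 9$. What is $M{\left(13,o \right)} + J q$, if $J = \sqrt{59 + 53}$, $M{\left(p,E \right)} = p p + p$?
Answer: $182 - 312 \sqrt{7} \approx -643.47$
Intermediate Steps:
$M{\left(p,E \right)} = p + p^{2}$ ($M{\left(p,E \right)} = p^{2} + p = p + p^{2}$)
$J = 4 \sqrt{7}$ ($J = \sqrt{112} = 4 \sqrt{7} \approx 10.583$)
$q = -78$
$M{\left(13,o \right)} + J q = 13 \left(1 + 13\right) + 4 \sqrt{7} \left(-78\right) = 13 \cdot 14 - 312 \sqrt{7} = 182 - 312 \sqrt{7}$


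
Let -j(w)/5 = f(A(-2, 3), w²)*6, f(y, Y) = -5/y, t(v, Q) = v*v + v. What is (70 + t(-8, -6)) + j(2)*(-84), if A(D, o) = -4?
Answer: 3276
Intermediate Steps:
t(v, Q) = v + v² (t(v, Q) = v² + v = v + v²)
j(w) = -75/2 (j(w) = -5*(-5/(-4))*6 = -5*(-5*(-¼))*6 = -25*6/4 = -5*15/2 = -75/2)
(70 + t(-8, -6)) + j(2)*(-84) = (70 - 8*(1 - 8)) - 75/2*(-84) = (70 - 8*(-7)) + 3150 = (70 + 56) + 3150 = 126 + 3150 = 3276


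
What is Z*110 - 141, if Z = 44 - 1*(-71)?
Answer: 12509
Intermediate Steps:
Z = 115 (Z = 44 + 71 = 115)
Z*110 - 141 = 115*110 - 141 = 12650 - 141 = 12509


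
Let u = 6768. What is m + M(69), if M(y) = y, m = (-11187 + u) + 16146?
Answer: 11796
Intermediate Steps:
m = 11727 (m = (-11187 + 6768) + 16146 = -4419 + 16146 = 11727)
m + M(69) = 11727 + 69 = 11796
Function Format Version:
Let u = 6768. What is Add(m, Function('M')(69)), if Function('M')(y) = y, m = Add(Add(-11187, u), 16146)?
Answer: 11796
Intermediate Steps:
m = 11727 (m = Add(Add(-11187, 6768), 16146) = Add(-4419, 16146) = 11727)
Add(m, Function('M')(69)) = Add(11727, 69) = 11796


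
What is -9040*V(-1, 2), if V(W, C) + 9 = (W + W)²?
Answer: 45200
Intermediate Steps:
V(W, C) = -9 + 4*W² (V(W, C) = -9 + (W + W)² = -9 + (2*W)² = -9 + 4*W²)
-9040*V(-1, 2) = -9040*(-9 + 4*(-1)²) = -9040*(-9 + 4*1) = -9040*(-9 + 4) = -9040*(-5) = 45200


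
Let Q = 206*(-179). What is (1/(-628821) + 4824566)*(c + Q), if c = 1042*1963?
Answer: 2031194155892607940/209607 ≈ 9.6905e+12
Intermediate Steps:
Q = -36874
c = 2045446
(1/(-628821) + 4824566)*(c + Q) = (1/(-628821) + 4824566)*(2045446 - 36874) = (-1/628821 + 4824566)*2008572 = (3033788416685/628821)*2008572 = 2031194155892607940/209607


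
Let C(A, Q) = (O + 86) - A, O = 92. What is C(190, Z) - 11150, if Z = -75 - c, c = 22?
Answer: -11162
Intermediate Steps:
Z = -97 (Z = -75 - 1*22 = -75 - 22 = -97)
C(A, Q) = 178 - A (C(A, Q) = (92 + 86) - A = 178 - A)
C(190, Z) - 11150 = (178 - 1*190) - 11150 = (178 - 190) - 11150 = -12 - 11150 = -11162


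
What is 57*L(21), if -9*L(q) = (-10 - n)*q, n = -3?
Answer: 931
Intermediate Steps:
L(q) = 7*q/9 (L(q) = -(-10 - 1*(-3))*q/9 = -(-10 + 3)*q/9 = -(-7)*q/9 = 7*q/9)
57*L(21) = 57*((7/9)*21) = 57*(49/3) = 931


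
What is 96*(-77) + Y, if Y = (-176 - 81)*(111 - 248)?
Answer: 27817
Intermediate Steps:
Y = 35209 (Y = -257*(-137) = 35209)
96*(-77) + Y = 96*(-77) + 35209 = -7392 + 35209 = 27817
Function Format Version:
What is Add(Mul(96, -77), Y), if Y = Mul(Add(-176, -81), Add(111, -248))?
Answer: 27817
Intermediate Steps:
Y = 35209 (Y = Mul(-257, -137) = 35209)
Add(Mul(96, -77), Y) = Add(Mul(96, -77), 35209) = Add(-7392, 35209) = 27817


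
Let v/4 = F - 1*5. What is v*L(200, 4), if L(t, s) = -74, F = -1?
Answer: 1776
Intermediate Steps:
v = -24 (v = 4*(-1 - 1*5) = 4*(-1 - 5) = 4*(-6) = -24)
v*L(200, 4) = -24*(-74) = 1776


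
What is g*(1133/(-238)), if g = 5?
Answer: -5665/238 ≈ -23.803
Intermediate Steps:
g*(1133/(-238)) = 5*(1133/(-238)) = 5*(1133*(-1/238)) = 5*(-1133/238) = -5665/238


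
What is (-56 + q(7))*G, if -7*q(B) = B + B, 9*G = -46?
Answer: 2668/9 ≈ 296.44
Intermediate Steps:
G = -46/9 (G = (⅑)*(-46) = -46/9 ≈ -5.1111)
q(B) = -2*B/7 (q(B) = -(B + B)/7 = -2*B/7)
(-56 + q(7))*G = (-56 - 2/7*7)*(-46/9) = (-56 - 2)*(-46/9) = -58*(-46/9) = 2668/9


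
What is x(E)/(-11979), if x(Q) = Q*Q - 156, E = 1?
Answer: 155/11979 ≈ 0.012939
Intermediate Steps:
x(Q) = -156 + Q**2 (x(Q) = Q**2 - 156 = -156 + Q**2)
x(E)/(-11979) = (-156 + 1**2)/(-11979) = (-156 + 1)*(-1/11979) = -155*(-1/11979) = 155/11979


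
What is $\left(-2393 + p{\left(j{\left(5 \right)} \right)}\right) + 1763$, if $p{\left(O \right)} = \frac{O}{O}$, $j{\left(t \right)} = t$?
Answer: $-629$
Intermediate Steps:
$p{\left(O \right)} = 1$
$\left(-2393 + p{\left(j{\left(5 \right)} \right)}\right) + 1763 = \left(-2393 + 1\right) + 1763 = -2392 + 1763 = -629$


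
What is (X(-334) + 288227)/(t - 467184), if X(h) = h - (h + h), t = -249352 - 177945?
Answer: -41223/127783 ≈ -0.32260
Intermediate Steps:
t = -427297
X(h) = -h (X(h) = h - 2*h = -h)
(X(-334) + 288227)/(t - 467184) = (-1*(-334) + 288227)/(-427297 - 467184) = (334 + 288227)/(-894481) = 288561*(-1/894481) = -41223/127783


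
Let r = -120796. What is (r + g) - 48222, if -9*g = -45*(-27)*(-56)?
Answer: -161458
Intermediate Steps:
g = 7560 (g = -(-45*(-27))*(-56)/9 = -135*(-56) = -⅑*(-68040) = 7560)
(r + g) - 48222 = (-120796 + 7560) - 48222 = -113236 - 48222 = -161458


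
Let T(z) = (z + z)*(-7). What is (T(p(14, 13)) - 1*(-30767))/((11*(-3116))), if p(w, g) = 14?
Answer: -1609/1804 ≈ -0.89191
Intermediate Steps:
T(z) = -14*z (T(z) = (2*z)*(-7) = -14*z)
(T(p(14, 13)) - 1*(-30767))/((11*(-3116))) = (-14*14 - 1*(-30767))/((11*(-3116))) = (-196 + 30767)/(-34276) = 30571*(-1/34276) = -1609/1804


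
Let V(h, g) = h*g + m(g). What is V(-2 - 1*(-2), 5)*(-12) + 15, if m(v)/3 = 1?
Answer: -21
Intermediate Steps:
m(v) = 3 (m(v) = 3*1 = 3)
V(h, g) = 3 + g*h (V(h, g) = h*g + 3 = g*h + 3 = 3 + g*h)
V(-2 - 1*(-2), 5)*(-12) + 15 = (3 + 5*(-2 - 1*(-2)))*(-12) + 15 = (3 + 5*(-2 + 2))*(-12) + 15 = (3 + 5*0)*(-12) + 15 = (3 + 0)*(-12) + 15 = 3*(-12) + 15 = -36 + 15 = -21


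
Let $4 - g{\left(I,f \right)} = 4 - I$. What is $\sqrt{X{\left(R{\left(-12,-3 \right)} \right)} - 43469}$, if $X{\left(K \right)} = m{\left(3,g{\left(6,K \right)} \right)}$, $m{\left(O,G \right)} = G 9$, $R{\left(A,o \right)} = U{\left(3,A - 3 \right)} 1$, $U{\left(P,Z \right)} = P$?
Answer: $i \sqrt{43415} \approx 208.36 i$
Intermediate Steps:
$R{\left(A,o \right)} = 3$ ($R{\left(A,o \right)} = 3 \cdot 1 = 3$)
$g{\left(I,f \right)} = I$ ($g{\left(I,f \right)} = 4 - \left(4 - I\right) = 4 + \left(-4 + I\right) = I$)
$m{\left(O,G \right)} = 9 G$
$X{\left(K \right)} = 54$ ($X{\left(K \right)} = 9 \cdot 6 = 54$)
$\sqrt{X{\left(R{\left(-12,-3 \right)} \right)} - 43469} = \sqrt{54 - 43469} = \sqrt{-43415} = i \sqrt{43415}$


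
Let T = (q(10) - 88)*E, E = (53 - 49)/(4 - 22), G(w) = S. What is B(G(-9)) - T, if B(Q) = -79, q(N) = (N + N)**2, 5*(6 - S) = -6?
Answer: -29/3 ≈ -9.6667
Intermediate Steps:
S = 36/5 (S = 6 - 1/5*(-6) = 6 + 6/5 = 36/5 ≈ 7.2000)
G(w) = 36/5
q(N) = 4*N**2 (q(N) = (2*N)**2 = 4*N**2)
E = -2/9 (E = 4/(-18) = 4*(-1/18) = -2/9 ≈ -0.22222)
T = -208/3 (T = (4*10**2 - 88)*(-2/9) = (4*100 - 88)*(-2/9) = (400 - 88)*(-2/9) = 312*(-2/9) = -208/3 ≈ -69.333)
B(G(-9)) - T = -79 - 1*(-208/3) = -79 + 208/3 = -29/3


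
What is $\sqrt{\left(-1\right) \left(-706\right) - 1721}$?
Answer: $i \sqrt{1015} \approx 31.859 i$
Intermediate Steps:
$\sqrt{\left(-1\right) \left(-706\right) - 1721} = \sqrt{706 - 1721} = \sqrt{-1015} = i \sqrt{1015}$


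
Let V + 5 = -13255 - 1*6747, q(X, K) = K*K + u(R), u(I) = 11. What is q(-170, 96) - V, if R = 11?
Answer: 29234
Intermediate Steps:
q(X, K) = 11 + K² (q(X, K) = K*K + 11 = K² + 11 = 11 + K²)
V = -20007 (V = -5 + (-13255 - 1*6747) = -5 + (-13255 - 6747) = -5 - 20002 = -20007)
q(-170, 96) - V = (11 + 96²) - 1*(-20007) = (11 + 9216) + 20007 = 9227 + 20007 = 29234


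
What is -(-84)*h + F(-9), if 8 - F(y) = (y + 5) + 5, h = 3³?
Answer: 2275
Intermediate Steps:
h = 27
F(y) = -2 - y (F(y) = 8 - ((y + 5) + 5) = 8 - ((5 + y) + 5) = 8 - (10 + y) = 8 + (-10 - y) = -2 - y)
-(-84)*h + F(-9) = -(-84)*27 + (-2 - 1*(-9)) = -84*(-27) + (-2 + 9) = 2268 + 7 = 2275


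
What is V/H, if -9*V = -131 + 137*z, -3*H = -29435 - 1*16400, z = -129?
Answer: 17804/137505 ≈ 0.12948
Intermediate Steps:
H = 45835/3 (H = -(-29435 - 1*16400)/3 = -(-29435 - 16400)/3 = -⅓*(-45835) = 45835/3 ≈ 15278.)
V = 17804/9 (V = -(-131 + 137*(-129))/9 = -(-131 - 17673)/9 = -⅑*(-17804) = 17804/9 ≈ 1978.2)
V/H = 17804/(9*(45835/3)) = (17804/9)*(3/45835) = 17804/137505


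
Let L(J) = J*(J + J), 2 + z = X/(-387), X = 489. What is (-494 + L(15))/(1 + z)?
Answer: 1419/73 ≈ 19.438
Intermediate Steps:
z = -421/129 (z = -2 + 489/(-387) = -2 + 489*(-1/387) = -2 - 163/129 = -421/129 ≈ -3.2636)
L(J) = 2*J² (L(J) = J*(2*J) = 2*J²)
(-494 + L(15))/(1 + z) = (-494 + 2*15²)/(1 - 421/129) = (-494 + 2*225)/(-292/129) = (-494 + 450)*(-129/292) = -44*(-129/292) = 1419/73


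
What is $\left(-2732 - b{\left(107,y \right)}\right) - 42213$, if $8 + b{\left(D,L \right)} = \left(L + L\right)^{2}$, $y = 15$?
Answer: $-45837$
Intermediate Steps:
$b{\left(D,L \right)} = -8 + 4 L^{2}$ ($b{\left(D,L \right)} = -8 + \left(L + L\right)^{2} = -8 + \left(2 L\right)^{2} = -8 + 4 L^{2}$)
$\left(-2732 - b{\left(107,y \right)}\right) - 42213 = \left(-2732 - \left(-8 + 4 \cdot 15^{2}\right)\right) - 42213 = \left(-2732 - \left(-8 + 4 \cdot 225\right)\right) - 42213 = \left(-2732 - \left(-8 + 900\right)\right) - 42213 = \left(-2732 - 892\right) - 42213 = -3624 - 42213 = -45837$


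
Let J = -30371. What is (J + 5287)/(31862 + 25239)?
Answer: -25084/57101 ≈ -0.43929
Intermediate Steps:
(J + 5287)/(31862 + 25239) = (-30371 + 5287)/(31862 + 25239) = -25084/57101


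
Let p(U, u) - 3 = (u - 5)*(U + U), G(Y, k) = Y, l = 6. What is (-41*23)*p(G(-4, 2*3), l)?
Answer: 4715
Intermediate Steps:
p(U, u) = 3 + 2*U*(-5 + u) (p(U, u) = 3 + (u - 5)*(U + U) = 3 + (-5 + u)*(2*U) = 3 + 2*U*(-5 + u))
(-41*23)*p(G(-4, 2*3), l) = (-41*23)*(3 - 10*(-4) + 2*(-4)*6) = -943*(3 + 40 - 48) = -943*(-5) = 4715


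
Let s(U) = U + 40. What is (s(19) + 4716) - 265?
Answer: 4510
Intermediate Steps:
s(U) = 40 + U
(s(19) + 4716) - 265 = ((40 + 19) + 4716) - 265 = (59 + 4716) - 265 = 4775 - 265 = 4510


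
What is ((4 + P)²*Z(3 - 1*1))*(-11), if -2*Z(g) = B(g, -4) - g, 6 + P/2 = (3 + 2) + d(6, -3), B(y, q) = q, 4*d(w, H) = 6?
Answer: -825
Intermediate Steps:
d(w, H) = 3/2 (d(w, H) = (¼)*6 = 3/2)
P = 1 (P = -12 + 2*((3 + 2) + 3/2) = -12 + 2*(5 + 3/2) = -12 + 2*(13/2) = -12 + 13 = 1)
Z(g) = 2 + g/2 (Z(g) = -(-4 - g)/2 = 2 + g/2)
((4 + P)²*Z(3 - 1*1))*(-11) = ((4 + 1)²*(2 + (3 - 1*1)/2))*(-11) = (5²*(2 + (3 - 1)/2))*(-11) = (25*(2 + (½)*2))*(-11) = (25*(2 + 1))*(-11) = (25*3)*(-11) = 75*(-11) = -825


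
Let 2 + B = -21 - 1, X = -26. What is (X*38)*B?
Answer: 23712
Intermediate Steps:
B = -24 (B = -2 + (-21 - 1) = -2 - 22 = -24)
(X*38)*B = -26*38*(-24) = -988*(-24) = 23712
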